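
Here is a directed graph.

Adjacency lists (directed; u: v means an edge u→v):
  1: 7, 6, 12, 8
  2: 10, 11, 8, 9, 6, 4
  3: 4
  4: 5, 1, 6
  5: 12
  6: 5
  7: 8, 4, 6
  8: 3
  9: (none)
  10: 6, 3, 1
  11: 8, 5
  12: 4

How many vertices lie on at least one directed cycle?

8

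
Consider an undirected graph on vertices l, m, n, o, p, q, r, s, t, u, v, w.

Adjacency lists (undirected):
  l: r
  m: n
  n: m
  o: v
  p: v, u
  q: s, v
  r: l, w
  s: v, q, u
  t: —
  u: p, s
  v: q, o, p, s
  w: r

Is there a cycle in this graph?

DFS, tracking each vertex's parent; an edge to a visited non-parent vertex closes a cycle.
Start from o:
visit o (parent –)
  visit v (parent o)
    visit q (parent v)
      visit s (parent q)
        s–v: v visited and ≠ parent → cycle
Cycle: v – q – s – v.

Yes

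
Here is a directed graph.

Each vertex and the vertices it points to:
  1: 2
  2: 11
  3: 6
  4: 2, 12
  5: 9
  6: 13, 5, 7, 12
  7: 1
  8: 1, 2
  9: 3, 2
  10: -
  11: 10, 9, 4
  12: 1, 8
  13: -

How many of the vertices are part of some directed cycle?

11

A vertex is on a directed cycle iff it belongs to a strongly connected component of size ≥ 2 (or has a self-loop).
The vertices on cycles are {1, 2, 3, 4, 5, 6, 7, 8, 9, 11, 12} — 11 in total.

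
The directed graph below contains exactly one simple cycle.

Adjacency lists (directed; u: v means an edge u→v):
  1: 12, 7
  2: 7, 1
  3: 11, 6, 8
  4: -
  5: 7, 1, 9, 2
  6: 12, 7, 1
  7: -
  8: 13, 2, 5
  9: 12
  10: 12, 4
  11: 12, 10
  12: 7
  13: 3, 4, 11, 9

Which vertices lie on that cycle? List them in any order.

3, 8, 13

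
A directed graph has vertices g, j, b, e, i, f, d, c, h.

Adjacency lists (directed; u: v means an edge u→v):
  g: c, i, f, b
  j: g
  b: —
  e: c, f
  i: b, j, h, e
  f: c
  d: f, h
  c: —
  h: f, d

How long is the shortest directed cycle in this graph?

For each vertex v, BFS finds the shortest path from v back to v.
The shortest such closed walk is h → d → h, length 2.

2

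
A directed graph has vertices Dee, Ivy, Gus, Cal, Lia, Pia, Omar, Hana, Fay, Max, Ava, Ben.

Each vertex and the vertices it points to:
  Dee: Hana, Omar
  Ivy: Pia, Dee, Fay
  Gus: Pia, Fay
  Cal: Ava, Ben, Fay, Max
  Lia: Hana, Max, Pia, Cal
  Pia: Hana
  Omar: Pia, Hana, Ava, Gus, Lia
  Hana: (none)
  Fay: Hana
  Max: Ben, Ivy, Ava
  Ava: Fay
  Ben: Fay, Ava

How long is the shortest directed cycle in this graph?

5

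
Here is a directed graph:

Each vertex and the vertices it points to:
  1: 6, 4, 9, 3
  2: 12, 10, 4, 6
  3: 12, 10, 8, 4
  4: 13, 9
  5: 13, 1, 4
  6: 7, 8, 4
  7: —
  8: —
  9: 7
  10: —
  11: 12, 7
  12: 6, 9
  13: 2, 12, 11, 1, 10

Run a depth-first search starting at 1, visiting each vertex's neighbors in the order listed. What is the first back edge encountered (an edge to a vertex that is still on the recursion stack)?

DFS from 1 (visiting each vertex's neighbors in the order listed); mark gray on enter, black on exit:
1 gray
  6 gray
    7 gray
    7 black
    8 gray
    8 black
    4 gray
      13 gray
        2 gray
          12 gray
            12→6: 6 is gray → back edge
First back edge: 12 → 6.

12->6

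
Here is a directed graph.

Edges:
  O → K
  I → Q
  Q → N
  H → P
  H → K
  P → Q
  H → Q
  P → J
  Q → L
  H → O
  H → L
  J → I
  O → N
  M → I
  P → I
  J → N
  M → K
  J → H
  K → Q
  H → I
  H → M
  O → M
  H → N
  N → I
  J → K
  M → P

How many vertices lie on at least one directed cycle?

8

A vertex is on a directed cycle iff it belongs to a strongly connected component of size ≥ 2 (or has a self-loop).
The vertices on cycles are {H, I, J, M, N, O, P, Q} — 8 in total.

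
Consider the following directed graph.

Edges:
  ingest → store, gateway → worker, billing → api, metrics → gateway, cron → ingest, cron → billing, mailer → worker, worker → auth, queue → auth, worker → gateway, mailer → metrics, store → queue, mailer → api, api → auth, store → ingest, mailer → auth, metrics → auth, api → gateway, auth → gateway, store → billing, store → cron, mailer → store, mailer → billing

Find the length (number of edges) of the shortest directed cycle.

2

For each vertex v, BFS finds the shortest path from v back to v.
The shortest such closed walk is store → ingest → store, length 2.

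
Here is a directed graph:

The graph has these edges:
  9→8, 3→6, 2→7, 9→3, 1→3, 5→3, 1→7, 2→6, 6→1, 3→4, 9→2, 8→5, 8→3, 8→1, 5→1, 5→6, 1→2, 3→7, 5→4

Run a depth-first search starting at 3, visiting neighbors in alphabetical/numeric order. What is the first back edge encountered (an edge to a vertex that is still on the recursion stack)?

DFS from 3 (visiting neighbors in alphabetical/numeric order); mark gray on enter, black on exit:
3 gray
  4 gray
  4 black
  6 gray
    1 gray
      2 gray
        2→6: 6 is gray → back edge
First back edge: 2 → 6.

2->6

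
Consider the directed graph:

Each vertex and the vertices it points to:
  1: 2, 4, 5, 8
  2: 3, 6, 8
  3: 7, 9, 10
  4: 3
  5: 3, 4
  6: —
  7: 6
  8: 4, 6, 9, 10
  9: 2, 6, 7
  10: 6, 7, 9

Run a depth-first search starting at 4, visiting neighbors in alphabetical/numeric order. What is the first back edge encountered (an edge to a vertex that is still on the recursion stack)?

DFS from 4 (visiting neighbors in alphabetical/numeric order); mark gray on enter, black on exit:
4 gray
  3 gray
    7 gray
      6 gray
      6 black
    7 black
    9 gray
      2 gray
        2→3: 3 is gray → back edge
First back edge: 2 → 3.

2→3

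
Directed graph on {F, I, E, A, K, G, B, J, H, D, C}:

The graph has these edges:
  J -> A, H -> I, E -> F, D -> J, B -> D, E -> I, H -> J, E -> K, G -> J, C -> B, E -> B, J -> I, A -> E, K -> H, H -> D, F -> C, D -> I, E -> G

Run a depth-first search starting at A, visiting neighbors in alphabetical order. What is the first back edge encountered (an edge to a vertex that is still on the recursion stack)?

DFS from A (visiting neighbors in alphabetical order); mark gray on enter, black on exit:
A gray
  E gray
    B gray
      D gray
        I gray
        I black
        J gray
          J→A: A is gray → back edge
First back edge: J → A.

J→A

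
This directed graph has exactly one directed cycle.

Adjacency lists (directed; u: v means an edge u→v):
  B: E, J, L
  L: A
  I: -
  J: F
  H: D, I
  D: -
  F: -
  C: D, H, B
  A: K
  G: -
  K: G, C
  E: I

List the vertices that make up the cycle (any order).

A, B, C, K, L

DFS with gray/black marking from C:
C gray
  D gray
  D black
  H gray
    H→D: D black — skip
    I gray
    I black
  H black
  B gray
    E gray
      E→I: I black — skip
    E black
    J gray
      F gray
      F black
    J black
    L gray
      A gray
        K gray
          G gray
          G black
          K→C: C is gray → back edge
Back edge closes the cycle C → B → L → A → K → C; its vertices are {A, B, C, K, L}.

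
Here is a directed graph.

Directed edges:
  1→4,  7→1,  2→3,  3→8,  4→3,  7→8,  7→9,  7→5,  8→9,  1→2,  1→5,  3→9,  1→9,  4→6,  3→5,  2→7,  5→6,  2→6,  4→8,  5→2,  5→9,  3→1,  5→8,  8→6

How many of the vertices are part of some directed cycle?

A vertex is on a directed cycle iff it belongs to a strongly connected component of size ≥ 2 (or has a self-loop).
The vertices on cycles are {1, 2, 3, 4, 5, 7} — 6 in total.

6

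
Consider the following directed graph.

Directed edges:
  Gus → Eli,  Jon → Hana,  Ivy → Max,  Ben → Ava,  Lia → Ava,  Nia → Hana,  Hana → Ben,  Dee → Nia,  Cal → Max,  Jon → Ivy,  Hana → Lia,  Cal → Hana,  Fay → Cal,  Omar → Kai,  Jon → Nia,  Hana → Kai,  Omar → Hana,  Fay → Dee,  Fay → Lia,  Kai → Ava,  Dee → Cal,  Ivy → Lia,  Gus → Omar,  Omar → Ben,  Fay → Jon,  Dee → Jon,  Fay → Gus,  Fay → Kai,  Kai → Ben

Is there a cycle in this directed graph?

No

DFS with white/gray/black marking, starting from Dee:
Dee gray
  Nia gray
    Hana gray
      Lia gray
        Ava gray
        Ava black
      Lia black
      Ben gray
        Ben→Ava: Ava black — skip
      Ben black
      Kai gray
        Kai→Ava: Ava black — skip
        Kai→Ben: Ben black — skip
      Kai black
    Hana black
  Nia black
  Cal gray
    Max gray
    Max black
    Cal→Hana: Hana black — skip
  Cal black
  Jon gray
    Jon→Nia: Nia black — skip
    Ivy gray
      Ivy→Max: Max black — skip
      Ivy→Lia: Lia black — skip
    Ivy black
    Jon→Hana: Hana black — skip
  Jon black
Dee black
Fay gray
  Fay→Kai: Kai black — skip
  Fay→Dee: Dee black — skip
  Fay→Jon: Jon black — skip
  Gus gray
    Omar gray
      Omar→Ben: Ben black — skip
      Omar→Kai: Kai black — skip
      Omar→Hana: Hana black — skip
    Omar black
    Eli gray
    Eli black
  Gus black
  Fay→Lia: Lia black — skip
  Fay→Cal: Cal black — skip
Fay black
Every edge goes to a white or black vertex — no back edge, so the graph is acyclic.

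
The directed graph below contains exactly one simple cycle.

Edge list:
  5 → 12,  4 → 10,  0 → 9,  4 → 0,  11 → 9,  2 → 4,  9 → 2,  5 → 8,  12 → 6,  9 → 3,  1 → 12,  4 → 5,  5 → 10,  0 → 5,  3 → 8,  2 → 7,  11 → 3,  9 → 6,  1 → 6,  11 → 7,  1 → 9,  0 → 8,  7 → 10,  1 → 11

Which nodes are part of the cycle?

DFS with gray/black marking from 9:
9 gray
  6 gray
  6 black
  2 gray
    4 gray
      0 gray
        5 gray
          8 gray
          8 black
          12 gray
            12→6: 6 black — skip
          12 black
          10 gray
          10 black
        5 black
        0→9: 9 is gray → back edge
Back edge closes the cycle 9 → 2 → 4 → 0 → 9; its vertices are {0, 2, 4, 9}.

0, 2, 4, 9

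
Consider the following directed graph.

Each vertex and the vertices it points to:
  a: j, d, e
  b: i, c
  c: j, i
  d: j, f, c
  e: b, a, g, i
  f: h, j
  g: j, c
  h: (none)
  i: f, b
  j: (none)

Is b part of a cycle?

Yes

b is on a cycle iff b can reach itself via ≥1 edge.
b → i → b — yes.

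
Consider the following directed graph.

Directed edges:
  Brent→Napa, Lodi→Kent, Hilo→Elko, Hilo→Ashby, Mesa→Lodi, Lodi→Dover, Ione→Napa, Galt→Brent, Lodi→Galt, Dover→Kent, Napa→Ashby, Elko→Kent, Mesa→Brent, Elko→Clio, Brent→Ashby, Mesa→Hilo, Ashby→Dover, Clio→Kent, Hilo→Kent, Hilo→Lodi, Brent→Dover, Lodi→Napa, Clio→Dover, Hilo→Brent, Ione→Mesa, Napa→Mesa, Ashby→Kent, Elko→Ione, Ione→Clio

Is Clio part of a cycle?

No

Clio lies on a cycle iff there is a path from Clio back to itself.
Exploring from Clio, it never reaches itself; equivalently, its strongly connected component is a singleton.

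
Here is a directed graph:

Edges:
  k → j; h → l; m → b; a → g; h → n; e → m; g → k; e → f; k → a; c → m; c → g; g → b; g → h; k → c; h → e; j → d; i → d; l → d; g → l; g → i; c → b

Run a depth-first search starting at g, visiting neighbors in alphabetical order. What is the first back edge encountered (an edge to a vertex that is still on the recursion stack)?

DFS from g (visiting neighbors in alphabetical order); mark gray on enter, black on exit:
g gray
  b gray
  b black
  h gray
    e gray
      f gray
      f black
      m gray
        m→b: b black — skip
      m black
    e black
    l gray
      d gray
      d black
    l black
    n gray
    n black
  h black
  i gray
    i→d: d black — skip
  i black
  k gray
    a gray
      a→g: g is gray → back edge
First back edge: a → g.

a→g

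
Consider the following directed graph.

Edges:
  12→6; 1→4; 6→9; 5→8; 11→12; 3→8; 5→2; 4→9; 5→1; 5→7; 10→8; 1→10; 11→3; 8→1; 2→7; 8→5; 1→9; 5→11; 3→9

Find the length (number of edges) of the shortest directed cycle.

2

For each vertex v, BFS finds the shortest path from v back to v.
The shortest such closed walk is 8 → 5 → 8, length 2.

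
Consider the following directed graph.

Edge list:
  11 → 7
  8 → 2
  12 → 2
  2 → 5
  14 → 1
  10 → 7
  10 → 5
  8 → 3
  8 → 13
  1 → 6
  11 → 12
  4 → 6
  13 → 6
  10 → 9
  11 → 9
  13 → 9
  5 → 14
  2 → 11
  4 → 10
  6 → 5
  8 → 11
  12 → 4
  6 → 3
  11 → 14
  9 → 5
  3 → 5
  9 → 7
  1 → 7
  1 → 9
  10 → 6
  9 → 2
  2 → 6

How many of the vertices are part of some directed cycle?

A vertex is on a directed cycle iff it belongs to a strongly connected component of size ≥ 2 (or has a self-loop).
The vertices on cycles are {1, 2, 3, 4, 5, 6, 9, 10, 11, 12, 14} — 11 in total.

11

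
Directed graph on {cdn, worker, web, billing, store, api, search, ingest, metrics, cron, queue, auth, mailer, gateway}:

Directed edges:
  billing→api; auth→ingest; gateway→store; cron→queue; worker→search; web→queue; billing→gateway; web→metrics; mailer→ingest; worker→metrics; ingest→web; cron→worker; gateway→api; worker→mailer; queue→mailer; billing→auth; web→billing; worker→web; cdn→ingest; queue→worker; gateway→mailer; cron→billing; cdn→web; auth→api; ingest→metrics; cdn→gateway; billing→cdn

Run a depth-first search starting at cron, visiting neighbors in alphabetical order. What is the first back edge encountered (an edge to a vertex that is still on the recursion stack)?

DFS from cron (visiting neighbors in alphabetical order); mark gray on enter, black on exit:
cron gray
  billing gray
    api gray
    api black
    auth gray
      auth→api: api black — skip
      ingest gray
        metrics gray
        metrics black
        web gray
          web→billing: billing is gray → back edge
First back edge: web → billing.

web→billing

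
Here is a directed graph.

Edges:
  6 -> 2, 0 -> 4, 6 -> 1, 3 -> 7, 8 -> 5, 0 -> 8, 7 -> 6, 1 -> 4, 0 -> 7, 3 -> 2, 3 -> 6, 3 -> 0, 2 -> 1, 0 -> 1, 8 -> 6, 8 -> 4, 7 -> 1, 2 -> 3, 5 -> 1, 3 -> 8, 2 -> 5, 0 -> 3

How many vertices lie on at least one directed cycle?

A vertex is on a directed cycle iff it belongs to a strongly connected component of size ≥ 2 (or has a self-loop).
The vertices on cycles are {0, 2, 3, 6, 7, 8} — 6 in total.

6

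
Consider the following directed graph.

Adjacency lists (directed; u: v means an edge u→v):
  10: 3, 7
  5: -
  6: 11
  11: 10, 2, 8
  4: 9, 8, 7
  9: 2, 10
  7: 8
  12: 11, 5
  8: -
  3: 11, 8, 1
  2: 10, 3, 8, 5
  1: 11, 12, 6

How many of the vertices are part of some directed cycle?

7

A vertex is on a directed cycle iff it belongs to a strongly connected component of size ≥ 2 (or has a self-loop).
The vertices on cycles are {1, 2, 3, 6, 10, 11, 12} — 7 in total.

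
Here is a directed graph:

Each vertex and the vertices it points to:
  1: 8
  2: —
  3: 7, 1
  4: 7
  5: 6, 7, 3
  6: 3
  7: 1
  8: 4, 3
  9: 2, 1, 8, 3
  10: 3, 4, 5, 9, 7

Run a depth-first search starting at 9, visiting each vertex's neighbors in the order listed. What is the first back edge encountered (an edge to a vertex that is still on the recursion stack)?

7->1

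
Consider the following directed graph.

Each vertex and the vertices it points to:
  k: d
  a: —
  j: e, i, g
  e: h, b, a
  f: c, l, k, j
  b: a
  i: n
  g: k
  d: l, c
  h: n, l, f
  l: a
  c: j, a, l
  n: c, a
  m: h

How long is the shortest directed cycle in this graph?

4

For each vertex v, BFS finds the shortest path from v back to v.
The shortest such closed walk is h → f → j → e → h, length 4.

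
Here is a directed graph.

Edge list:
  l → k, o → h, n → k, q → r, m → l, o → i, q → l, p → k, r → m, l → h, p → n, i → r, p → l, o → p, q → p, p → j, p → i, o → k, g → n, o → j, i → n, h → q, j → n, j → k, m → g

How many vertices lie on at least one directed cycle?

A vertex is on a directed cycle iff it belongs to a strongly connected component of size ≥ 2 (or has a self-loop).
The vertices on cycles are {h, i, l, m, p, q, r} — 7 in total.

7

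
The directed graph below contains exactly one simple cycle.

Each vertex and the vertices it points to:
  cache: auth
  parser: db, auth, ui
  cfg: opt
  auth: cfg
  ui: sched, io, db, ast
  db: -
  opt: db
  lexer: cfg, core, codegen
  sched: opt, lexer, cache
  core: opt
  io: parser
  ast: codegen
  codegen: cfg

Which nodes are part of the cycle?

io, ui, parser

DFS with gray/black marking from ui:
ui gray
  sched gray
    opt gray
      db gray
      db black
    opt black
    lexer gray
      cfg gray
        cfg→opt: opt black — skip
      cfg black
      core gray
        core→opt: opt black — skip
      core black
      codegen gray
        codegen→cfg: cfg black — skip
      codegen black
    lexer black
    cache gray
      auth gray
        auth→cfg: cfg black — skip
      auth black
    cache black
  sched black
  io gray
    parser gray
      parser→db: db black — skip
      parser→auth: auth black — skip
      parser→ui: ui is gray → back edge
Back edge closes the cycle ui → io → parser → ui; its vertices are {io, ui, parser}.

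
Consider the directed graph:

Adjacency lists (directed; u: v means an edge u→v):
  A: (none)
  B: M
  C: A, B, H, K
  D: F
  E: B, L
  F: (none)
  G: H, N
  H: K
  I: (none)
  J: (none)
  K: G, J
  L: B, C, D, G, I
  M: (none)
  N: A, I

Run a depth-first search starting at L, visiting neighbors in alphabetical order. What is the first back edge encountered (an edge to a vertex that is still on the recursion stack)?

G->H

DFS from L (visiting neighbors in alphabetical order); mark gray on enter, black on exit:
L gray
  B gray
    M gray
    M black
  B black
  C gray
    A gray
    A black
    C→B: B black — skip
    H gray
      K gray
        G gray
          G→H: H is gray → back edge
First back edge: G → H.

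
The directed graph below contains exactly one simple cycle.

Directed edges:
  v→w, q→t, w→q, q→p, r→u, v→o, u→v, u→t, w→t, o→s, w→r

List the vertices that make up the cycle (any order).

DFS with gray/black marking from v:
v gray
  w gray
    r gray
      u gray
        t gray
        t black
        u→v: v is gray → back edge
Back edge closes the cycle v → w → r → u → v; its vertices are {r, u, v, w}.

r, u, v, w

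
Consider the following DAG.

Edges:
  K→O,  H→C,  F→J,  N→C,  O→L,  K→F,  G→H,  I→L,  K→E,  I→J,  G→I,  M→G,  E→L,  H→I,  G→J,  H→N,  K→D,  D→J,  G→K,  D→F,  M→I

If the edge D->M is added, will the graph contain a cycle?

Adding D→M creates a cycle iff M can already reach D.
Path from M: M → G → K → D.
So M → … → D → M is a cycle.

Yes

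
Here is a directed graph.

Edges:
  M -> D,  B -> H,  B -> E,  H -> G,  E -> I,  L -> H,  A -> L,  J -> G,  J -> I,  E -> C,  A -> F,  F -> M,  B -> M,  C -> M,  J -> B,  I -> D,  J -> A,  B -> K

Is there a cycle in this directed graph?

No

DFS with white/gray/black marking, starting from B:
B gray
  M gray
    D gray
    D black
  M black
  E gray
    C gray
      C→M: M black — skip
    C black
    I gray
      I→D: D black — skip
    I black
  E black
  H gray
    G gray
    G black
  H black
  K gray
  K black
B black
A gray
  F gray
    F→M: M black — skip
  F black
  L gray
    L→H: H black — skip
  L black
A black
J gray
  J→G: G black — skip
  J→A: A black — skip
  J→B: B black — skip
  J→I: I black — skip
J black
Every edge goes to a white or black vertex — no back edge, so the graph is acyclic.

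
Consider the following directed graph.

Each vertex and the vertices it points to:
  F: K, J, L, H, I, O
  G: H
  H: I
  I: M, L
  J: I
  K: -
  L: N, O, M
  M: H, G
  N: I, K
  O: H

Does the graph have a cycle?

Yes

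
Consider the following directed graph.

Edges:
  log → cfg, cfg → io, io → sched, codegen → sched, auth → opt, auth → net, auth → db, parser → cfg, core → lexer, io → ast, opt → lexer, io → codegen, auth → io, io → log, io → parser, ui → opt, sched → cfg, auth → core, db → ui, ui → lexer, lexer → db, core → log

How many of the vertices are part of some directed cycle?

10

A vertex is on a directed cycle iff it belongs to a strongly connected component of size ≥ 2 (or has a self-loop).
The vertices on cycles are {db, io, ui, cfg, log, opt, lexer, sched, parser, codegen} — 10 in total.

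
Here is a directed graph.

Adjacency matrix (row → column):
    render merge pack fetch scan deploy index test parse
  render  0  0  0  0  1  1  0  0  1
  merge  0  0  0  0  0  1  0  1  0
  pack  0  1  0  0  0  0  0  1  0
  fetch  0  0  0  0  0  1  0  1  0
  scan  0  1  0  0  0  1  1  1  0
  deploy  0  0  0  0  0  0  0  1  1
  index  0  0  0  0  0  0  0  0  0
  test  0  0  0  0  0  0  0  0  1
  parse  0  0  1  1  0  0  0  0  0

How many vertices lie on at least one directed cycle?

6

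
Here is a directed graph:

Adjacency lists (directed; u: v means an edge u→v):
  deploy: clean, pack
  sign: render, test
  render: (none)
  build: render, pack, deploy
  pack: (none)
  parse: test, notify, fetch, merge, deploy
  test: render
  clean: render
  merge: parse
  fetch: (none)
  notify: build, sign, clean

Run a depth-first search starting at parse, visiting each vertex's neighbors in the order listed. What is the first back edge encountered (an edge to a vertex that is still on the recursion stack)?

merge→parse

DFS from parse (visiting each vertex's neighbors in the order listed); mark gray on enter, black on exit:
parse gray
  test gray
    render gray
    render black
  test black
  notify gray
    build gray
      build→render: render black — skip
      pack gray
      pack black
      deploy gray
        clean gray
          clean→render: render black — skip
        clean black
        deploy→pack: pack black — skip
      deploy black
    build black
    sign gray
      sign→render: render black — skip
      sign→test: test black — skip
    sign black
    notify→clean: clean black — skip
  notify black
  fetch gray
  fetch black
  merge gray
    merge→parse: parse is gray → back edge
First back edge: merge → parse.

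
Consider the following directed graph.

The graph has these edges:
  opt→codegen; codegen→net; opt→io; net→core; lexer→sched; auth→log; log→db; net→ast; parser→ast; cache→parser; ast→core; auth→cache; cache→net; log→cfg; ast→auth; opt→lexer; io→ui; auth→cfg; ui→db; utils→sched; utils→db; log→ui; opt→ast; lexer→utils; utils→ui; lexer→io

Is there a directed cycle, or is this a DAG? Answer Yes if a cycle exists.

Yes

DFS with white/gray/black marking, starting from ui:
ui gray
  db gray
  db black
ui black
lexer gray
  sched gray
  sched black
  io gray
    io→ui: ui black — skip
  io black
  utils gray
    utils→ui: ui black — skip
    utils→db: db black — skip
    utils→sched: sched black — skip
  utils black
lexer black
cfg gray
cfg black
log gray
  log→db: db black — skip
  log→ui: ui black — skip
  log→cfg: cfg black — skip
log black
net gray
  core gray
  core black
  ast gray
    auth gray
      auth→log: log black — skip
      auth→cfg: cfg black — skip
      cache gray
        parser gray
          parser→ast: ast is gray → back edge
Back edge found, so a cycle exists: ast → auth → cache → parser → ast.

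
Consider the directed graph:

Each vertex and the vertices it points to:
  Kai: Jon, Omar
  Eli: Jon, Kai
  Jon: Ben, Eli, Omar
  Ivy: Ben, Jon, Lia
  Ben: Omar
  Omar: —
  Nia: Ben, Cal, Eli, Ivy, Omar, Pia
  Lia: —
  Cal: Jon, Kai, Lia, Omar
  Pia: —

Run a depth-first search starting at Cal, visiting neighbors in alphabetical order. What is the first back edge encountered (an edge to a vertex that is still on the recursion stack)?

DFS from Cal (visiting neighbors in alphabetical order); mark gray on enter, black on exit:
Cal gray
  Jon gray
    Ben gray
      Omar gray
      Omar black
    Ben black
    Eli gray
      Eli→Jon: Jon is gray → back edge
First back edge: Eli → Jon.

Eli->Jon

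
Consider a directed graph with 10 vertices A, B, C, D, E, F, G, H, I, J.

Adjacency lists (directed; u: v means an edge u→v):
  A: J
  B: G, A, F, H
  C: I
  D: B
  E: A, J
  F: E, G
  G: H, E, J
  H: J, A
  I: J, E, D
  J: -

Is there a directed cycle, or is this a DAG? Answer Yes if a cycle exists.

DFS with white/gray/black marking, starting from G:
G gray
  H gray
    J gray
    J black
    A gray
      A→J: J black — skip
    A black
  H black
  E gray
    E→A: A black — skip
    E→J: J black — skip
  E black
  G→J: J black — skip
G black
B gray
  B→G: G black — skip
  B→A: A black — skip
  F gray
    F→E: E black — skip
    F→G: G black — skip
  F black
  B→H: H black — skip
B black
C gray
  I gray
    I→J: J black — skip
    I→E: E black — skip
    D gray
      D→B: B black — skip
    D black
  I black
C black
Every edge goes to a white or black vertex — no back edge, so the graph is acyclic.

No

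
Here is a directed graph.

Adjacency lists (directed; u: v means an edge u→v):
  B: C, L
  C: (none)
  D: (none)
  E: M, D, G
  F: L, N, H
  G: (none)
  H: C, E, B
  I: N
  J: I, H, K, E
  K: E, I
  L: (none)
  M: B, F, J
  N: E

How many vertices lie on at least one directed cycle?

A vertex is on a directed cycle iff it belongs to a strongly connected component of size ≥ 2 (or has a self-loop).
The vertices on cycles are {E, F, H, I, J, K, M, N} — 8 in total.

8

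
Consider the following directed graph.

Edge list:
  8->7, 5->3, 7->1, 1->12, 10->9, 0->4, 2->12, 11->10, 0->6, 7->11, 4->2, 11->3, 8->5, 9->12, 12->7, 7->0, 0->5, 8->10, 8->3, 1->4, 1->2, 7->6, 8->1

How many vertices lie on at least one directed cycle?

9

A vertex is on a directed cycle iff it belongs to a strongly connected component of size ≥ 2 (or has a self-loop).
The vertices on cycles are {0, 1, 2, 4, 7, 9, 10, 11, 12} — 9 in total.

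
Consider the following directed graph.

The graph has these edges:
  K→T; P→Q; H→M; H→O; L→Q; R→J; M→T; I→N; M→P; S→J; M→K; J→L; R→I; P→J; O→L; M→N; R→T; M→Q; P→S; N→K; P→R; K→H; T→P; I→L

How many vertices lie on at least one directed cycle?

A vertex is on a directed cycle iff it belongs to a strongly connected component of size ≥ 2 (or has a self-loop).
The vertices on cycles are {H, I, K, M, N, P, R, T} — 8 in total.

8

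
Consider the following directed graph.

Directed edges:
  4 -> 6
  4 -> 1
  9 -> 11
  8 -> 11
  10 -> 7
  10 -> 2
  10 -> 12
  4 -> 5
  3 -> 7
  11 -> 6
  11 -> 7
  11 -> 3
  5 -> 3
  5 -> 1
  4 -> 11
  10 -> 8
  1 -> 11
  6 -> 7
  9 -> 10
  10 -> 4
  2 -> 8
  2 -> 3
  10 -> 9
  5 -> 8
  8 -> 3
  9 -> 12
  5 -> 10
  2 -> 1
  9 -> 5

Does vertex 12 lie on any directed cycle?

12 lies on a cycle iff there is a path from 12 back to itself.
Exploring from 12, it never reaches itself; equivalently, its strongly connected component is a singleton.

No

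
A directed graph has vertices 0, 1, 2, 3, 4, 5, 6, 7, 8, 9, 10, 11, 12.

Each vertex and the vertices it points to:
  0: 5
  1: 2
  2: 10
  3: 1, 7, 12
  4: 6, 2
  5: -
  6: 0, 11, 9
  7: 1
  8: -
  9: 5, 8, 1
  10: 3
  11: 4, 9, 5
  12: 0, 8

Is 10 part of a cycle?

10 is on a cycle iff 10 can reach itself via ≥1 edge.
10 → 3 → 1 → 2 → 10 — yes.

Yes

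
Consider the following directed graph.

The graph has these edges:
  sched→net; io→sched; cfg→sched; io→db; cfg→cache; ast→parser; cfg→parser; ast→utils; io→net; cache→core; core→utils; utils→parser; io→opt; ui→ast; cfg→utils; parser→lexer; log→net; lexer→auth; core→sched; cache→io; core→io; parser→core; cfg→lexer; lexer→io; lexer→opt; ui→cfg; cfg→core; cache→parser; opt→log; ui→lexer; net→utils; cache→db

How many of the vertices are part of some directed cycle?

A vertex is on a directed cycle iff it belongs to a strongly connected component of size ≥ 2 (or has a self-loop).
The vertices on cycles are {io, log, net, opt, core, lexer, sched, utils, parser} — 9 in total.

9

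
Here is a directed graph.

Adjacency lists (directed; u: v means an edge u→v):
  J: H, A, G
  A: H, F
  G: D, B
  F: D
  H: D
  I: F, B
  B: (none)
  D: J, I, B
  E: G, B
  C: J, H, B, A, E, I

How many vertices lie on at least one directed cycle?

A vertex is on a directed cycle iff it belongs to a strongly connected component of size ≥ 2 (or has a self-loop).
The vertices on cycles are {A, D, F, G, H, I, J} — 7 in total.

7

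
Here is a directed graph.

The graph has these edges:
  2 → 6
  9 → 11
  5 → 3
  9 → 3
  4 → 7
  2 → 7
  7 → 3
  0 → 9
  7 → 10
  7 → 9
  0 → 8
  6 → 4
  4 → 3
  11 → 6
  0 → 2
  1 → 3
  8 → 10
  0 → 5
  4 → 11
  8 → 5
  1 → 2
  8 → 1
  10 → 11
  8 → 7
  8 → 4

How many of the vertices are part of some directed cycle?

6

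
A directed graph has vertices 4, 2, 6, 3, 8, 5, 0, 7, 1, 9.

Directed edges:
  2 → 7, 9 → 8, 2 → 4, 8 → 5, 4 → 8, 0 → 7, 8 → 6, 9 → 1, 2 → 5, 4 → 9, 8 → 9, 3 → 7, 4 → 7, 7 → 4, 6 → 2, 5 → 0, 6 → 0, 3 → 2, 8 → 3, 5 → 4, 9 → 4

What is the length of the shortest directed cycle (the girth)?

2

For each vertex v, BFS finds the shortest path from v back to v.
The shortest such closed walk is 8 → 9 → 8, length 2.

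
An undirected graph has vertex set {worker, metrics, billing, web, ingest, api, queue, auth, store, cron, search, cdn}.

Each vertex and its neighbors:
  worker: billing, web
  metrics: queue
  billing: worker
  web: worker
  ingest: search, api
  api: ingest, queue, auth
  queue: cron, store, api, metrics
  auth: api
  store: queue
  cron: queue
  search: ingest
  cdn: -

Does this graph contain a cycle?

DFS, tracking each vertex's parent; an edge to a visited non-parent vertex closes a cycle.
Start from cron:
visit cron (parent –)
  visit queue (parent cron)
    queue–cron: parent, skip
    visit store (parent queue)
      store–queue: parent, skip
    visit api (parent queue)
      visit ingest (parent api)
        visit search (parent ingest)
          search–ingest: parent, skip
        ingest–api: parent, skip
      api–queue: parent, skip
      visit auth (parent api)
        auth–api: parent, skip
    visit metrics (parent queue)
      metrics–queue: parent, skip
visit worker (parent –)
  visit billing (parent worker)
    billing–worker: parent, skip
  visit web (parent worker)
    web–worker: parent, skip
visit cdn (parent –)
No non-parent visited neighbor found — the graph is a forest.

No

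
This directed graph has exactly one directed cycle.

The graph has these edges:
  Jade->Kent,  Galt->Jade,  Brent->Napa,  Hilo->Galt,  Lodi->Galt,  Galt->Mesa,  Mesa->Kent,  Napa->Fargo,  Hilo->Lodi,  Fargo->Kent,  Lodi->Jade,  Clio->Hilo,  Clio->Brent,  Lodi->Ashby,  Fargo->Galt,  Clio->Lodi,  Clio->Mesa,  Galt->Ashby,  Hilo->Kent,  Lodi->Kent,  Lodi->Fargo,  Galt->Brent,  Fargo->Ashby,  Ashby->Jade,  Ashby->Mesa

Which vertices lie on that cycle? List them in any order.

Galt, Napa, Brent, Fargo

DFS with gray/black marking from Brent:
Brent gray
  Napa gray
    Fargo gray
      Galt gray
        Galt→Brent: Brent is gray → back edge
Back edge closes the cycle Brent → Napa → Fargo → Galt → Brent; its vertices are {Galt, Napa, Brent, Fargo}.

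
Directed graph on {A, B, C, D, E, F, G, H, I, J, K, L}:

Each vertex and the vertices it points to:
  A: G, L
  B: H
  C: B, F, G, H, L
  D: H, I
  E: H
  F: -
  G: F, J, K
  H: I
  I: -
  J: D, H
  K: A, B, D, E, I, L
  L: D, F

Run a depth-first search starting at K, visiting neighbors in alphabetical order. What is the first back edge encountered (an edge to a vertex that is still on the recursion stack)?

G->K

DFS from K (visiting neighbors in alphabetical order); mark gray on enter, black on exit:
K gray
  A gray
    G gray
      F gray
      F black
      J gray
        D gray
          H gray
            I gray
            I black
          H black
          D→I: I black — skip
        D black
        J→H: H black — skip
      J black
      G→K: K is gray → back edge
First back edge: G → K.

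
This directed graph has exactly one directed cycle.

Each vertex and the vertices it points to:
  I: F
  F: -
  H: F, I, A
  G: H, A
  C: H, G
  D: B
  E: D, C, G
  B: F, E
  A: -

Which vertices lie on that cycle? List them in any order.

DFS with gray/black marking from E:
E gray
  D gray
    B gray
      F gray
      F black
      B→E: E is gray → back edge
Back edge closes the cycle E → D → B → E; its vertices are {B, D, E}.

B, D, E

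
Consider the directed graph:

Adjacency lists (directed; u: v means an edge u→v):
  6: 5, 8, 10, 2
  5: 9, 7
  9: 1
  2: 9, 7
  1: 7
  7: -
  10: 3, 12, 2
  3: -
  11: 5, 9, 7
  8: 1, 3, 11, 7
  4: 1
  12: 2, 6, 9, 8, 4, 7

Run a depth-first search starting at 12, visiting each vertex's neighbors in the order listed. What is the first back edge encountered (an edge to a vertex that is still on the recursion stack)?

DFS from 12 (visiting each vertex's neighbors in the order listed); mark gray on enter, black on exit:
12 gray
  2 gray
    9 gray
      1 gray
        7 gray
        7 black
      1 black
    9 black
    2→7: 7 black — skip
  2 black
  6 gray
    5 gray
      5→9: 9 black — skip
      5→7: 7 black — skip
    5 black
    8 gray
      8→1: 1 black — skip
      3 gray
      3 black
      11 gray
        11→5: 5 black — skip
        11→9: 9 black — skip
        11→7: 7 black — skip
      11 black
      8→7: 7 black — skip
    8 black
    10 gray
      10→3: 3 black — skip
      10→12: 12 is gray → back edge
First back edge: 10 → 12.

10->12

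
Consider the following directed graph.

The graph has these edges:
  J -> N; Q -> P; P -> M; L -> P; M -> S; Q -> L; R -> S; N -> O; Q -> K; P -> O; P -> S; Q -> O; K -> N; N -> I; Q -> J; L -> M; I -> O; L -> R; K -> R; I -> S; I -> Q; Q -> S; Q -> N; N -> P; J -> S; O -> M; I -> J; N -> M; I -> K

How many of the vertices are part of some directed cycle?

5

A vertex is on a directed cycle iff it belongs to a strongly connected component of size ≥ 2 (or has a self-loop).
The vertices on cycles are {I, J, K, N, Q} — 5 in total.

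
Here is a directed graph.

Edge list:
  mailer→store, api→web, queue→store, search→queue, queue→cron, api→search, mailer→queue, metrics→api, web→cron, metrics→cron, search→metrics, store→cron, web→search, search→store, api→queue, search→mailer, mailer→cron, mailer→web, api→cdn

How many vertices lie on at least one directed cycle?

5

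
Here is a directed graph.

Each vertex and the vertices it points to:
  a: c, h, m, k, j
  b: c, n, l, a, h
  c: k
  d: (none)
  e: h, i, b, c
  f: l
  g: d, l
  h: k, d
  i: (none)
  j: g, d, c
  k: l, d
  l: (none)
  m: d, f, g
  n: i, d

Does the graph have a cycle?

No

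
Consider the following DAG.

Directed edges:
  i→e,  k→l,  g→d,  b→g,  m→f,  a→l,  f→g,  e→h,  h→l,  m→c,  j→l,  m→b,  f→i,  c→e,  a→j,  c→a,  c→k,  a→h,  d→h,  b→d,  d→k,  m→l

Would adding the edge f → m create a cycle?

Adding f→m creates a cycle iff m can already reach f.
Path from m: m → f.
So m → … → f → m is a cycle.

Yes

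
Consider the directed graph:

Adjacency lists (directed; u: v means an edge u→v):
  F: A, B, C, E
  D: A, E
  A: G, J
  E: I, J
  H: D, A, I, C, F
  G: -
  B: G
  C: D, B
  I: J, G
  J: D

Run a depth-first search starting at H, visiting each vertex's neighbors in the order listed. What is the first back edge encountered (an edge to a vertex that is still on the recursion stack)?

J->D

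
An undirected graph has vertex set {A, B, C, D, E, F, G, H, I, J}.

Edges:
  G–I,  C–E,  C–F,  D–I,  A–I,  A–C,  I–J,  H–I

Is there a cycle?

DFS, tracking each vertex's parent; an edge to a visited non-parent vertex closes a cycle.
Start from B:
visit B (parent –)
visit A (parent –)
  visit I (parent A)
    visit D (parent I)
      D–I: parent, skip
    visit G (parent I)
      G–I: parent, skip
    visit J (parent I)
      J–I: parent, skip
    visit H (parent I)
      H–I: parent, skip
    I–A: parent, skip
  visit C (parent A)
    visit E (parent C)
      E–C: parent, skip
    visit F (parent C)
      F–C: parent, skip
    C–A: parent, skip
No non-parent visited neighbor found — the graph is a forest.

No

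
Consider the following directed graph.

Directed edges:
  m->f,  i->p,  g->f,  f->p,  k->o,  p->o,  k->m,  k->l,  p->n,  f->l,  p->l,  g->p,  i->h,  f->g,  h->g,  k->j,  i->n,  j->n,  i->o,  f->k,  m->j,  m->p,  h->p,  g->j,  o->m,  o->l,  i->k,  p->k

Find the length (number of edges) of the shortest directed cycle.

2

For each vertex v, BFS finds the shortest path from v back to v.
The shortest such closed walk is g → f → g, length 2.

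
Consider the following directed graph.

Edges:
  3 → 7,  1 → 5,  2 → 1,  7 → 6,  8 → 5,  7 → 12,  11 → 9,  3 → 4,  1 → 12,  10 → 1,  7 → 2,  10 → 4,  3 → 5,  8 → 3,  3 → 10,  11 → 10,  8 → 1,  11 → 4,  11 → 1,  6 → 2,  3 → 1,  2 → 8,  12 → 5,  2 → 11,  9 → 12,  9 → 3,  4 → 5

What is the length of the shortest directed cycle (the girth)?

For each vertex v, BFS finds the shortest path from v back to v.
The shortest such closed walk is 3 → 7 → 2 → 8 → 3, length 4.

4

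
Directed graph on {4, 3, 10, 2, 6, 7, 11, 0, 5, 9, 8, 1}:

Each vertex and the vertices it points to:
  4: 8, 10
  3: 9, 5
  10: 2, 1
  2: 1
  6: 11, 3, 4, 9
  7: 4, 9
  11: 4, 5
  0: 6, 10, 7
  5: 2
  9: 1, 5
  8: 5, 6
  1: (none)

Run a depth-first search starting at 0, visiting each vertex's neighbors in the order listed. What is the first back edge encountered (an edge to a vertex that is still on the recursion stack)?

8→6

DFS from 0 (visiting each vertex's neighbors in the order listed); mark gray on enter, black on exit:
0 gray
  6 gray
    11 gray
      4 gray
        8 gray
          5 gray
            2 gray
              1 gray
              1 black
            2 black
          5 black
          8→6: 6 is gray → back edge
First back edge: 8 → 6.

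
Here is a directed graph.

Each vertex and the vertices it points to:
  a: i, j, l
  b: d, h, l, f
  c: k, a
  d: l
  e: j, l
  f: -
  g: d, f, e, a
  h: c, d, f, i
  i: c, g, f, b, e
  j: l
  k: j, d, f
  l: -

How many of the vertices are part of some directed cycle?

6

A vertex is on a directed cycle iff it belongs to a strongly connected component of size ≥ 2 (or has a self-loop).
The vertices on cycles are {a, b, c, g, h, i} — 6 in total.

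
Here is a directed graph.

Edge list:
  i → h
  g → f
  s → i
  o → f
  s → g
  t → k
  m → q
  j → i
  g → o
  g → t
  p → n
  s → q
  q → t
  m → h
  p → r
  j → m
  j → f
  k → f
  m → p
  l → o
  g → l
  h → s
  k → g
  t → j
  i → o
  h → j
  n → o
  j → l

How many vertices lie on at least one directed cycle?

9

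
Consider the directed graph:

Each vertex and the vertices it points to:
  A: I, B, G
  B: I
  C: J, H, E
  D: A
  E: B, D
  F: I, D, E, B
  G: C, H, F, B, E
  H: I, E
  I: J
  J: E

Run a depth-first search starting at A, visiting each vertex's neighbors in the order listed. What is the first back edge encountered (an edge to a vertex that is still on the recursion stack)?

B->I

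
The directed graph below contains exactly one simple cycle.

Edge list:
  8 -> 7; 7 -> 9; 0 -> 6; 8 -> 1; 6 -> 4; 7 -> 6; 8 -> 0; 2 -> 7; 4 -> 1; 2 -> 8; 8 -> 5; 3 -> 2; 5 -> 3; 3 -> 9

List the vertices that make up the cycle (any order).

2, 3, 5, 8

DFS with gray/black marking from 3:
3 gray
  2 gray
    7 gray
      6 gray
        4 gray
          1 gray
          1 black
        4 black
      6 black
      9 gray
      9 black
    7 black
    8 gray
      8→7: 7 black — skip
      0 gray
        0→6: 6 black — skip
      0 black
      5 gray
        5→3: 3 is gray → back edge
Back edge closes the cycle 3 → 2 → 8 → 5 → 3; its vertices are {2, 3, 5, 8}.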